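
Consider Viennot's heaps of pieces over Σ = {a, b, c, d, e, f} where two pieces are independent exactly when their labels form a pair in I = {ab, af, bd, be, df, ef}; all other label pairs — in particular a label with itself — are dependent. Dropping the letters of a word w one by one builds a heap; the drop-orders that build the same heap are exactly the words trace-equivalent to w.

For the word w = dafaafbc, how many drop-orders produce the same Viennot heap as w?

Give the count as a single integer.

35

0(d) covers ∅
1(a) covers 0:d
2(f) covers ∅
3(a) covers 1:a
4(a) covers 3:a
5(f) covers 2:f
6(b) covers 5:f
7(c) covers 4:a, 6:b
floor of heap: 0:d, 2:f
completions by unplaced set U, small U first (add the entries for U minus each lowest piece of U):
  |U|=1: {7}:1
  |U|=2: {4,7}:1  {6,7}:1
  |U|=3: {3,4,7}:1  {4,6,7}:2  {5,6,7}:1
  |U|=4: {1,3,4,7}:1  {2,5,6,7}:1  {3,4,6,7}:3  {4,5,6,7}:3
  |U|=5: {0,1,3,4,7}:1  {1,3,4,6,7}:4  {2,4,5,6,7}:4  {3,4,5,6,7}:6
  |U|=6: {0,1,3,4,6,7}:5  {1,3,4,5,6,7}:10  {2,3,4,5,6,7}:10
  start at 0(d): 20
  start at 2(f): 15
sum over floor = 35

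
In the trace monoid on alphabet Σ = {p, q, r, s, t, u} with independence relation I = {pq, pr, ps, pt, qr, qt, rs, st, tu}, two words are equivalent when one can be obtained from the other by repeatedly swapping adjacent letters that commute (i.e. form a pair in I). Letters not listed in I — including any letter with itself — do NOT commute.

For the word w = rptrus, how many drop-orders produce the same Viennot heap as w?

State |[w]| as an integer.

4

piece 0:r — minimal
piece 1:p — minimal
piece 2:t rests on {0:r}
piece 3:r rests on {2:t}
piece 4:u rests on {1:p, 3:r}
piece 5:s rests on {4:u}
minimal pieces: {0:r, 1:p}
ways to finish when only these pieces remain (= sum over removing one remaining piece with nothing left below it):
  1 left: {5}→1
  2 left: {4,5}→1
  3 left: {1,4,5}→1  {3,4,5}→1
  4 left: {1,3,4,5}→2  {2,3,4,5}→1
  placing 0:r first → 3 extensions
  placing 1:p first → 1 extensions
total linear extensions = 4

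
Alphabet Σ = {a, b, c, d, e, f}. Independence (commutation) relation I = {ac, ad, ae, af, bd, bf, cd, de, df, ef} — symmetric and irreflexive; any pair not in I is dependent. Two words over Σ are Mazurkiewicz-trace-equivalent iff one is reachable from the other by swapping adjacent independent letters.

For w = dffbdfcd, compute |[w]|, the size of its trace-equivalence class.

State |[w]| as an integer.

224

piece 0:d — minimal
piece 1:f — minimal
piece 2:f rests on {1:f}
piece 3:b — minimal
piece 4:d rests on {0:d}
piece 5:f rests on {2:f}
piece 6:c rests on {3:b, 5:f}
piece 7:d rests on {4:d}
minimal pieces: {0:d, 1:f, 3:b}
ways to finish when only these pieces remain (= sum over removing one remaining piece with nothing left below it):
  1 left: {6}→1  {7}→1
  2 left: {3,6}→1  {4,7}→1  {5,6}→1  {6,7}→2
  3 left: {0,4,7}→1  {2,5,6}→1  {3,5,6}→2  {3,6,7}→3  {4,6,7}→3  {5,6,7}→3
  4 left: {0,4,6,7}→4  {1,2,5,6}→1  {2,3,5,6}→3  {2,5,6,7}→4  {3,4,6,7}→6  {3,5,6,7}→8  {4,5,6,7}→6
  5 left: {0,3,4,6,7}→10  {0,4,5,6,7}→10  {1,2,3,5,6}→4  {1,2,5,6,7}→5  {2,3,5,6,7}→15  {2,4,5,6,7}→10  {3,4,5,6,7}→20
  6 left: {0,2,4,5,6,7}→20  {0,3,4,5,6,7}→40  {1,2,3,5,6,7}→24  {1,2,4,5,6,7}→15  {2,3,4,5,6,7}→45
  placing 0:d first → 84 extensions
  placing 1:f first → 105 extensions
  placing 3:b first → 35 extensions
total linear extensions = 224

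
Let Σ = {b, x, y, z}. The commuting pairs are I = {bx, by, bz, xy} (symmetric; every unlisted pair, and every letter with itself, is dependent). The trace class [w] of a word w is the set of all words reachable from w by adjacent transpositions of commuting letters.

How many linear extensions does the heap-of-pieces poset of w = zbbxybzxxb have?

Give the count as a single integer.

0(z) covers ∅
1(b) covers ∅
2(b) covers 1:b
3(x) covers 0:z
4(y) covers 0:z
5(b) covers 2:b
6(z) covers 3:x, 4:y
7(x) covers 6:z
8(x) covers 7:x
9(b) covers 5:b
floor of heap: 0:z, 1:b
completions by unplaced set U, small U first (add the entries for U minus each lowest piece of U):
  |U|=1: {8}:1  {9}:1
  |U|=2: {5,9}:1  {7,8}:1  {8,9}:2
  |U|=3: {2,5,9}:1  {5,8,9}:3  {6,7,8}:1  {7,8,9}:3
  |U|=4: {1,2,5,9}:1  {2,5,8,9}:4  {3,6,7,8}:1  {4,6,7,8}:1  {5,7,8,9}:6  {6,7,8,9}:4
  |U|=5: {1,2,5,8,9}:5  {2,5,7,8,9}:10  {3,4,6,7,8}:2  {3,6,7,8,9}:5  {4,6,7,8,9}:5  {5,6,7,8,9}:10
  |U|=6: {0,3,4,6,7,8}:2  {1,2,5,7,8,9}:15  {2,5,6,7,8,9}:20  {3,4,6,7,8,9}:12  {3,5,6,7,8,9}:15  {4,5,6,7,8,9}:15
  |U|=7: {0,3,4,6,7,8,9}:14  {1,2,5,6,7,8,9}:35  {2,3,5,6,7,8,9}:35  {2,4,5,6,7,8,9}:35  {3,4,5,6,7,8,9}:42
  |U|=8: {0,3,4,5,6,7,8,9}:56  {1,2,3,5,6,7,8,9}:70  {1,2,4,5,6,7,8,9}:70  {2,3,4,5,6,7,8,9}:112
  start at 0(z): 252
  start at 1(b): 168
sum over floor = 420

420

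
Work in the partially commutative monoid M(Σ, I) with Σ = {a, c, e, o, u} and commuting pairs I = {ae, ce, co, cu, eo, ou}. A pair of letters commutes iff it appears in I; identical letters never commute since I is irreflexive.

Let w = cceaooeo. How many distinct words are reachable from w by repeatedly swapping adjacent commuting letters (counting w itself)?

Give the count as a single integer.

28

piece 0:c — minimal
piece 1:c rests on {0:c}
piece 2:e — minimal
piece 3:a rests on {1:c}
piece 4:o rests on {3:a}
piece 5:o rests on {4:o}
piece 6:e rests on {2:e}
piece 7:o rests on {5:o}
minimal pieces: {0:c, 2:e}
ways to finish when only these pieces remain (= sum over removing one remaining piece with nothing left below it):
  1 left: {6}→1  {7}→1
  2 left: {2,6}→1  {5,7}→1  {6,7}→2
  3 left: {2,6,7}→3  {4,5,7}→1  {5,6,7}→3
  4 left: {2,5,6,7}→6  {3,4,5,7}→1  {4,5,6,7}→4
  5 left: {1,3,4,5,7}→1  {2,4,5,6,7}→10  {3,4,5,6,7}→5
  6 left: {0,1,3,4,5,7}→1  {1,3,4,5,6,7}→6  {2,3,4,5,6,7}→15
  placing 0:c first → 21 extensions
  placing 2:e first → 7 extensions
total linear extensions = 28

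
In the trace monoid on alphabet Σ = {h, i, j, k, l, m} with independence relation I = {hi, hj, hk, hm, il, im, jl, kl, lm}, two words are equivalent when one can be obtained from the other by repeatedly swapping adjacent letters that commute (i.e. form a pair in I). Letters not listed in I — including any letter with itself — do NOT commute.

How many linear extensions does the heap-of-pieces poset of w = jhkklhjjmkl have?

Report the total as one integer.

330

#0=j has no predecessor
#1=h has no predecessor
#2=k depends on [0:j]
#3=k depends on [2:k]
#4=l depends on [1:h]
#5=h depends on [4:l]
#6=j depends on [3:k]
#7=j depends on [6:j]
#8=m depends on [7:j]
#9=k depends on [8:m]
#10=l depends on [5:h]
sources: [0:j, 1:h]
N(rest) = Σ N(rest − s) over sources s of rest; N(one piece) = 1:
  size 1 → [9]=1  [10]=1
  size 2 → [5,10]=1  [8,9]=1  [9,10]=2
  size 3 → [4,5,10]=1  [5,9,10]=3  [7,8,9]=1  [8,9,10]=3
  size 4 → [1,4,5,10]=1  [4,5,9,10]=4  [5,8,9,10]=6  [6,7,8,9]=1  [7,8,9,10]=4
  size 5 → [1,4,5,9,10]=5  [3,6,7,8,9]=1  [4,5,8,9,10]=10  [5,7,8,9,10]=10  [6,7,8,9,10]=5
  size 6 → [1,4,5,8,9,10]=15  [2,3,6,7,8,9]=1  [3,6,7,8,9,10]=6  [4,5,7,8,9,10]=20  [5,6,7,8,9,10]=15
  size 7 → [0,2,3,6,7,8,9]=1  [1,4,5,7,8,9,10]=35  [2,3,6,7,8,9,10]=7  [3,5,6,7,8,9,10]=21  [4,5,6,7,8,9,10]=35
  size 8 → [0,2,3,6,7,8,9,10]=8  [1,4,5,6,7,8,9,10]=70  [2,3,5,6,7,8,9,10]=28  [3,4,5,6,7,8,9,10]=56
  size 9 → [0,2,3,5,6,7,8,9,10]=36  [1,3,4,5,6,7,8,9,10]=126  [2,3,4,5,6,7,8,9,10]=84
  first=0(j) contributes 210
  first=1(h) contributes 120
|[w]| = 330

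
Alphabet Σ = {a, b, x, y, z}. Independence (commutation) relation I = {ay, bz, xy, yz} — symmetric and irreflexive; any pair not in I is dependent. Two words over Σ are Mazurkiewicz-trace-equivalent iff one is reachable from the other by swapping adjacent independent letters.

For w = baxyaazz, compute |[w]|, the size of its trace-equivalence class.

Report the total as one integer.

7

piece 0:b — minimal
piece 1:a rests on {0:b}
piece 2:x rests on {1:a}
piece 3:y rests on {0:b}
piece 4:a rests on {2:x}
piece 5:a rests on {4:a}
piece 6:z rests on {5:a}
piece 7:z rests on {6:z}
minimal pieces: {0:b}
ways to finish when only these pieces remain (= sum over removing one remaining piece with nothing left below it):
  1 left: {3}→1  {7}→1
  2 left: {3,7}→2  {6,7}→1
  3 left: {3,6,7}→3  {5,6,7}→1
  4 left: {3,5,6,7}→4  {4,5,6,7}→1
  5 left: {2,4,5,6,7}→1  {3,4,5,6,7}→5
  6 left: {1,2,4,5,6,7}→1  {2,3,4,5,6,7}→6
  placing 0:b first → 7 extensions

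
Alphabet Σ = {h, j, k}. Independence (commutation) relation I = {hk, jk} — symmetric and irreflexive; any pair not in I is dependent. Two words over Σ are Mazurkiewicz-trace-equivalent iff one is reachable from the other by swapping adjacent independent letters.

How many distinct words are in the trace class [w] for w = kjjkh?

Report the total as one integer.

#0=k has no predecessor
#1=j has no predecessor
#2=j depends on [1:j]
#3=k depends on [0:k]
#4=h depends on [2:j]
sources: [0:k, 1:j]
N(rest) = Σ N(rest − s) over sources s of rest; N(one piece) = 1:
  size 1 → [3]=1  [4]=1
  size 2 → [0,3]=1  [2,4]=1  [3,4]=2
  size 3 → [0,3,4]=3  [1,2,4]=1  [2,3,4]=3
  first=0(k) contributes 4
  first=1(j) contributes 6
|[w]| = 10

10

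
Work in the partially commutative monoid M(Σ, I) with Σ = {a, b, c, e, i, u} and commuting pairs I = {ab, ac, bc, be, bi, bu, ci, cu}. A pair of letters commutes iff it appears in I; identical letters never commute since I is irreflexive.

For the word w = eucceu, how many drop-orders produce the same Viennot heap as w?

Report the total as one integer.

3

drop 0:e onto floor
drop 1:u onto {0:e}
drop 2:c onto {0:e}
drop 3:c onto {2:c}
drop 4:e onto {1:u, 3:c}
drop 5:u onto {4:e}
ground layer = {0:e}
drop-orders for the pieces not yet dropped (sum over which currently-grounded one goes next):
  1 to go: {5} 1
  2 to go: {4,5} 1
  3 to go: {1,4,5} 1  {3,4,5} 1
  4 to go: {1,3,4,5} 2  {2,3,4,5} 1
  if 0:e drops first: 3 orders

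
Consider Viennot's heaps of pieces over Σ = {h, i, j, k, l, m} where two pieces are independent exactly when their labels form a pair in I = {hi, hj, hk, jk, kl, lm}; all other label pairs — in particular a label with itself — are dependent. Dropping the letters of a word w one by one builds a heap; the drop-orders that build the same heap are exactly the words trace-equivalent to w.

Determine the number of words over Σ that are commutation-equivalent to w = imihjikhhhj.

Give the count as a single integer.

#0=i has no predecessor
#1=m depends on [0:i]
#2=i depends on [1:m]
#3=h depends on [1:m]
#4=j depends on [2:i]
#5=i depends on [4:j]
#6=k depends on [5:i]
#7=h depends on [3:h]
#8=h depends on [7:h]
#9=h depends on [8:h]
#10=j depends on [5:i]
sources: [0:i]
N(rest) = Σ N(rest − s) over sources s of rest; N(one piece) = 1:
  size 1 → [6]=1  [9]=1  [10]=1
  size 2 → [6,9]=2  [6,10]=2  [8,9]=1  [9,10]=2
  size 3 → [5,6,10]=2  [6,8,9]=3  [6,9,10]=6  [7,8,9]=1  [8,9,10]=3
  size 4 → [3,7,8,9]=1  [4,5,6,10]=2  [5,6,9,10]=8  [6,7,8,9]=4  [6,8,9,10]=12  [7,8,9,10]=4
  size 5 → [2,4,5,6,10]=2  [3,6,7,8,9]=5  [3,7,8,9,10]=5  [4,5,6,9,10]=10  [5,6,8,9,10]=20  [6,7,8,9,10]=20
  size 6 → [2,4,5,6,9,10]=12  [3,6,7,8,9,10]=30  [4,5,6,8,9,10]=30  [5,6,7,8,9,10]=40
  size 7 → [2,4,5,6,8,9,10]=42  [3,5,6,7,8,9,10]=70  [4,5,6,7,8,9,10]=70
  size 8 → [2,4,5,6,7,8,9,10]=112  [3,4,5,6,7,8,9,10]=140
  size 9 → [2,3,4,5,6,7,8,9,10]=252
  first=0(i) contributes 252

252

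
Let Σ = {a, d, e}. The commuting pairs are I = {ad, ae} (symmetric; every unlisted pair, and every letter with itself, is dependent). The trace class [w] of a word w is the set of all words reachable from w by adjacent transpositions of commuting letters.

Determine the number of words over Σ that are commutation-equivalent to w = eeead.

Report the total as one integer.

drop 0:e onto floor
drop 1:e onto {0:e}
drop 2:e onto {1:e}
drop 3:a onto floor
drop 4:d onto {2:e}
ground layer = {0:e, 3:a}
drop-orders for the pieces not yet dropped (sum over which currently-grounded one goes next):
  1 to go: {3} 1  {4} 1
  2 to go: {2,4} 1  {3,4} 2
  3 to go: {1,2,4} 1  {2,3,4} 3
  if 0:e drops first: 4 orders
  if 3:a drops first: 1 orders
heap linearizations: 5

5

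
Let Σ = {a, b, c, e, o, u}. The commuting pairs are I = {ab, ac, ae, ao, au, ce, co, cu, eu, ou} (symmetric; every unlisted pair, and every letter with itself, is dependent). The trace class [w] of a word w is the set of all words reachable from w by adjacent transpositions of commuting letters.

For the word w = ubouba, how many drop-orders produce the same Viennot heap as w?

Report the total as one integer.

12

drop 0:u onto floor
drop 1:b onto {0:u}
drop 2:o onto {1:b}
drop 3:u onto {1:b}
drop 4:b onto {2:o, 3:u}
drop 5:a onto floor
ground layer = {0:u, 5:a}
drop-orders for the pieces not yet dropped (sum over which currently-grounded one goes next):
  1 to go: {4} 1  {5} 1
  2 to go: {2,4} 1  {3,4} 1  {4,5} 2
  3 to go: {2,3,4} 2  {2,4,5} 3  {3,4,5} 3
  4 to go: {1,2,3,4} 2  {2,3,4,5} 8
  if 0:u drops first: 10 orders
  if 5:a drops first: 2 orders
heap linearizations: 12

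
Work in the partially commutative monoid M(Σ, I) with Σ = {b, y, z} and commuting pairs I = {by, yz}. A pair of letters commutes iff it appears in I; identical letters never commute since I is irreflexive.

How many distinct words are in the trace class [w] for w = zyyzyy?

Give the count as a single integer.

0(z) covers ∅
1(y) covers ∅
2(y) covers 1:y
3(z) covers 0:z
4(y) covers 2:y
5(y) covers 4:y
floor of heap: 0:z, 1:y
completions by unplaced set U, small U first (add the entries for U minus each lowest piece of U):
  |U|=1: {3}:1  {5}:1
  |U|=2: {0,3}:1  {3,5}:2  {4,5}:1
  |U|=3: {0,3,5}:3  {2,4,5}:1  {3,4,5}:3
  |U|=4: {0,3,4,5}:6  {1,2,4,5}:1  {2,3,4,5}:4
  start at 0(z): 5
  start at 1(y): 10
sum over floor = 15

15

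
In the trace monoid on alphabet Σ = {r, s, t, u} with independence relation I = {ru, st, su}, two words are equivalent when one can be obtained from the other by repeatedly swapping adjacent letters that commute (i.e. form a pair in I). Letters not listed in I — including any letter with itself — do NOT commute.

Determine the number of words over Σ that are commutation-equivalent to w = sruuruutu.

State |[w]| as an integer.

35

piece 0:s — minimal
piece 1:r rests on {0:s}
piece 2:u — minimal
piece 3:u rests on {2:u}
piece 4:r rests on {1:r}
piece 5:u rests on {3:u}
piece 6:u rests on {5:u}
piece 7:t rests on {4:r, 6:u}
piece 8:u rests on {7:t}
minimal pieces: {0:s, 2:u}
ways to finish when only these pieces remain (= sum over removing one remaining piece with nothing left below it):
  1 left: {8}→1
  2 left: {7,8}→1
  3 left: {4,7,8}→1  {6,7,8}→1
  4 left: {1,4,7,8}→1  {4,6,7,8}→2  {5,6,7,8}→1
  5 left: {0,1,4,7,8}→1  {1,4,6,7,8}→3  {3,5,6,7,8}→1  {4,5,6,7,8}→3
  6 left: {0,1,4,6,7,8}→4  {1,4,5,6,7,8}→6  {2,3,5,6,7,8}→1  {3,4,5,6,7,8}→4
  7 left: {0,1,4,5,6,7,8}→10  {1,3,4,5,6,7,8}→10  {2,3,4,5,6,7,8}→5
  placing 0:s first → 15 extensions
  placing 2:u first → 20 extensions
total linear extensions = 35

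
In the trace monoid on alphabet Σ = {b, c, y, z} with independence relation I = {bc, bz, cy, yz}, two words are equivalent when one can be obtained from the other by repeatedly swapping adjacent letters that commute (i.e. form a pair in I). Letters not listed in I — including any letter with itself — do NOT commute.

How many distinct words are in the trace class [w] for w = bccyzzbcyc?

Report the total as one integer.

drop 0:b onto floor
drop 1:c onto floor
drop 2:c onto {1:c}
drop 3:y onto {0:b}
drop 4:z onto {2:c}
drop 5:z onto {4:z}
drop 6:b onto {3:y}
drop 7:c onto {5:z}
drop 8:y onto {6:b}
drop 9:c onto {7:c}
ground layer = {0:b, 1:c}
drop-orders for the pieces not yet dropped (sum over which currently-grounded one goes next):
  1 to go: {8} 1  {9} 1
  2 to go: {6,8} 1  {7,9} 1  {8,9} 2
  3 to go: {3,6,8} 1  {5,7,9} 1  {6,8,9} 3  {7,8,9} 3
  4 to go: {0,3,6,8} 1  {3,6,8,9} 4  {4,5,7,9} 1  {5,7,8,9} 4  {6,7,8,9} 6
  5 to go: {0,3,6,8,9} 5  {2,4,5,7,9} 1  {3,6,7,8,9} 10  {4,5,7,8,9} 5  {5,6,7,8,9} 10
  6 to go: {0,3,6,7,8,9} 15  {1,2,4,5,7,9} 1  {2,4,5,7,8,9} 6  {3,5,6,7,8,9} 20  {4,5,6,7,8,9} 15
  7 to go: {0,3,5,6,7,8,9} 35  {1,2,4,5,7,8,9} 7  {2,4,5,6,7,8,9} 21  {3,4,5,6,7,8,9} 35
  8 to go: {0,3,4,5,6,7,8,9} 70  {1,2,4,5,6,7,8,9} 28  {2,3,4,5,6,7,8,9} 56
  if 0:b drops first: 84 orders
  if 1:c drops first: 126 orders
heap linearizations: 210

210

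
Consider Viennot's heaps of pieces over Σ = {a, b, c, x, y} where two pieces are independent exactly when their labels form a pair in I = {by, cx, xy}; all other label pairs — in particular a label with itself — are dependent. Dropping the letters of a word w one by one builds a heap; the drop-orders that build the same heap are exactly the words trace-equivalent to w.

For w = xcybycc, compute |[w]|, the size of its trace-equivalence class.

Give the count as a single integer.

9

piece 0:x — minimal
piece 1:c — minimal
piece 2:y rests on {1:c}
piece 3:b rests on {0:x, 1:c}
piece 4:y rests on {2:y}
piece 5:c rests on {3:b, 4:y}
piece 6:c rests on {5:c}
minimal pieces: {0:x, 1:c}
ways to finish when only these pieces remain (= sum over removing one remaining piece with nothing left below it):
  1 left: {6}→1
  2 left: {5,6}→1
  3 left: {3,5,6}→1  {4,5,6}→1
  4 left: {0,3,5,6}→1  {2,4,5,6}→1  {3,4,5,6}→2
  5 left: {0,3,4,5,6}→3  {2,3,4,5,6}→3
  placing 0:x first → 3 extensions
  placing 1:c first → 6 extensions
total linear extensions = 9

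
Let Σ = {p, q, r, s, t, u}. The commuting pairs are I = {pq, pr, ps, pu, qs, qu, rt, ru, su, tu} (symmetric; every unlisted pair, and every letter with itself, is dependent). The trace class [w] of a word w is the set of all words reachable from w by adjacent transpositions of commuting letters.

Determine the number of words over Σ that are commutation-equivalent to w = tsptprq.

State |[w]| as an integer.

12

drop 0:t onto floor
drop 1:s onto {0:t}
drop 2:p onto {0:t}
drop 3:t onto {1:s, 2:p}
drop 4:p onto {3:t}
drop 5:r onto {1:s}
drop 6:q onto {3:t, 5:r}
ground layer = {0:t}
drop-orders for the pieces not yet dropped (sum over which currently-grounded one goes next):
  1 to go: {4} 1  {6} 1
  2 to go: {4,6} 2  {5,6} 1
  3 to go: {3,4,6} 2  {4,5,6} 3
  4 to go: {2,3,4,6} 2  {3,4,5,6} 5
  5 to go: {1,3,4,5,6} 5  {2,3,4,5,6} 7
  if 0:t drops first: 12 orders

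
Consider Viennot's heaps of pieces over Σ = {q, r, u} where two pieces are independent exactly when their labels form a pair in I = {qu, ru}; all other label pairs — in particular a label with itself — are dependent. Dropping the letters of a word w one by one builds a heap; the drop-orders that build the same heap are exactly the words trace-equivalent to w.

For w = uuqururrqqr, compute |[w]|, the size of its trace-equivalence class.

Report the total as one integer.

330

#0=u has no predecessor
#1=u depends on [0:u]
#2=q has no predecessor
#3=u depends on [1:u]
#4=r depends on [2:q]
#5=u depends on [3:u]
#6=r depends on [4:r]
#7=r depends on [6:r]
#8=q depends on [7:r]
#9=q depends on [8:q]
#10=r depends on [9:q]
sources: [0:u, 2:q]
N(rest) = Σ N(rest − s) over sources s of rest; N(one piece) = 1:
  size 1 → [5]=1  [10]=1
  size 2 → [3,5]=1  [5,10]=2  [9,10]=1
  size 3 → [1,3,5]=1  [3,5,10]=3  [5,9,10]=3  [8,9,10]=1
  size 4 → [0,1,3,5]=1  [1,3,5,10]=4  [3,5,9,10]=6  [5,8,9,10]=4  [7,8,9,10]=1
  size 5 → [0,1,3,5,10]=5  [1,3,5,9,10]=10  [3,5,8,9,10]=10  [5,7,8,9,10]=5  [6,7,8,9,10]=1
  size 6 → [0,1,3,5,9,10]=15  [1,3,5,8,9,10]=20  [3,5,7,8,9,10]=15  [4,6,7,8,9,10]=1  [5,6,7,8,9,10]=6
  size 7 → [0,1,3,5,8,9,10]=35  [1,3,5,7,8,9,10]=35  [2,4,6,7,8,9,10]=1  [3,5,6,7,8,9,10]=21  [4,5,6,7,8,9,10]=7
  size 8 → [0,1,3,5,7,8,9,10]=70  [1,3,5,6,7,8,9,10]=56  [2,4,5,6,7,8,9,10]=8  [3,4,5,6,7,8,9,10]=28
  size 9 → [0,1,3,5,6,7,8,9,10]=126  [1,3,4,5,6,7,8,9,10]=84  [2,3,4,5,6,7,8,9,10]=36
  first=0(u) contributes 120
  first=2(q) contributes 210
|[w]| = 330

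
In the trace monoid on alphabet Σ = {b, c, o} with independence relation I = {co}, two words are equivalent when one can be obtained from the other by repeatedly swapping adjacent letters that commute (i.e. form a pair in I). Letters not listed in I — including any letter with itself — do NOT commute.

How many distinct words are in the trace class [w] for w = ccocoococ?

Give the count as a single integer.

piece 0:c — minimal
piece 1:c rests on {0:c}
piece 2:o — minimal
piece 3:c rests on {1:c}
piece 4:o rests on {2:o}
piece 5:o rests on {4:o}
piece 6:c rests on {3:c}
piece 7:o rests on {5:o}
piece 8:c rests on {6:c}
minimal pieces: {0:c, 2:o}
ways to finish when only these pieces remain (= sum over removing one remaining piece with nothing left below it):
  1 left: {7}→1  {8}→1
  2 left: {5,7}→1  {6,8}→1  {7,8}→2
  3 left: {3,6,8}→1  {4,5,7}→1  {5,7,8}→3  {6,7,8}→3
  4 left: {1,3,6,8}→1  {2,4,5,7}→1  {3,6,7,8}→4  {4,5,7,8}→4  {5,6,7,8}→6
  5 left: {0,1,3,6,8}→1  {1,3,6,7,8}→5  {2,4,5,7,8}→5  {3,5,6,7,8}→10  {4,5,6,7,8}→10
  6 left: {0,1,3,6,7,8}→6  {1,3,5,6,7,8}→15  {2,4,5,6,7,8}→15  {3,4,5,6,7,8}→20
  7 left: {0,1,3,5,6,7,8}→21  {1,3,4,5,6,7,8}→35  {2,3,4,5,6,7,8}→35
  placing 0:c first → 70 extensions
  placing 2:o first → 56 extensions
total linear extensions = 126

126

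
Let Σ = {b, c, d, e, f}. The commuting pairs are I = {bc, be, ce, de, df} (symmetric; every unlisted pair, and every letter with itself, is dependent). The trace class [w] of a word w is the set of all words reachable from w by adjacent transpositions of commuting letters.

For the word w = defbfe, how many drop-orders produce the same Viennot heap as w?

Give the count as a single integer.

3

#0=d has no predecessor
#1=e has no predecessor
#2=f depends on [1:e]
#3=b depends on [0:d, 2:f]
#4=f depends on [3:b]
#5=e depends on [4:f]
sources: [0:d, 1:e]
N(rest) = Σ N(rest − s) over sources s of rest; N(one piece) = 1:
  size 1 → [5]=1
  size 2 → [4,5]=1
  size 3 → [3,4,5]=1
  size 4 → [0,3,4,5]=1  [2,3,4,5]=1
  first=0(d) contributes 1
  first=1(e) contributes 2
|[w]| = 3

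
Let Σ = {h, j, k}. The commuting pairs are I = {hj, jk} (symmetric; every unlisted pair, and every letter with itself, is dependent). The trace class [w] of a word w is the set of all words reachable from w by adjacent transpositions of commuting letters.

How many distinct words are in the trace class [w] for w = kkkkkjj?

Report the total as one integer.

21

drop 0:k onto floor
drop 1:k onto {0:k}
drop 2:k onto {1:k}
drop 3:k onto {2:k}
drop 4:k onto {3:k}
drop 5:j onto floor
drop 6:j onto {5:j}
ground layer = {0:k, 5:j}
drop-orders for the pieces not yet dropped (sum over which currently-grounded one goes next):
  1 to go: {4} 1  {6} 1
  2 to go: {3,4} 1  {4,6} 2  {5,6} 1
  3 to go: {2,3,4} 1  {3,4,6} 3  {4,5,6} 3
  4 to go: {1,2,3,4} 1  {2,3,4,6} 4  {3,4,5,6} 6
  5 to go: {0,1,2,3,4} 1  {1,2,3,4,6} 5  {2,3,4,5,6} 10
  if 0:k drops first: 15 orders
  if 5:j drops first: 6 orders
heap linearizations: 21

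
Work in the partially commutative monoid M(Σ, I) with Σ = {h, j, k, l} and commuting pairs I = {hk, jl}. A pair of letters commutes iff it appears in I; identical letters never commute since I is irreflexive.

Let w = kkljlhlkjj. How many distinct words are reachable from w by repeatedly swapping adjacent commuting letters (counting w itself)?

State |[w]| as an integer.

3

0(k) covers ∅
1(k) covers 0:k
2(l) covers 1:k
3(j) covers 1:k
4(l) covers 2:l
5(h) covers 3:j, 4:l
6(l) covers 5:h
7(k) covers 6:l
8(j) covers 7:k
9(j) covers 8:j
floor of heap: 0:k
completions by unplaced set U, small U first (add the entries for U minus each lowest piece of U):
  |U|=1: {9}:1
  |U|=2: {8,9}:1
  |U|=3: {7,8,9}:1
  |U|=4: {6,7,8,9}:1
  |U|=5: {5,6,7,8,9}:1
  |U|=6: {3,5,6,7,8,9}:1  {4,5,6,7,8,9}:1
  |U|=7: {2,4,5,6,7,8,9}:1  {3,4,5,6,7,8,9}:2
  |U|=8: {2,3,4,5,6,7,8,9}:3
  start at 0(k): 3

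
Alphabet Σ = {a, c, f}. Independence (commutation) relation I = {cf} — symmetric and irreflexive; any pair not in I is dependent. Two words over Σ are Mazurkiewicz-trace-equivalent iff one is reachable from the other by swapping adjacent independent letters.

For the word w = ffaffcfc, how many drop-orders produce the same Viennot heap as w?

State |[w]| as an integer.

0(f) covers ∅
1(f) covers 0:f
2(a) covers 1:f
3(f) covers 2:a
4(f) covers 3:f
5(c) covers 2:a
6(f) covers 4:f
7(c) covers 5:c
floor of heap: 0:f
completions by unplaced set U, small U first (add the entries for U minus each lowest piece of U):
  |U|=1: {6}:1  {7}:1
  |U|=2: {4,6}:1  {5,7}:1  {6,7}:2
  |U|=3: {3,4,6}:1  {4,6,7}:3  {5,6,7}:3
  |U|=4: {3,4,6,7}:4  {4,5,6,7}:6
  |U|=5: {3,4,5,6,7}:10
  |U|=6: {2,3,4,5,6,7}:10
  start at 0(f): 10

10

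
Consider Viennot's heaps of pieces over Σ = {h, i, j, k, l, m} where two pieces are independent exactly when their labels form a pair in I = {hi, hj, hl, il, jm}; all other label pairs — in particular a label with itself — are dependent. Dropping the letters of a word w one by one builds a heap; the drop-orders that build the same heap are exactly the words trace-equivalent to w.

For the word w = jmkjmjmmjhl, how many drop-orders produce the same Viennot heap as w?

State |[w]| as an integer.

110

piece 0:j — minimal
piece 1:m — minimal
piece 2:k rests on {0:j, 1:m}
piece 3:j rests on {2:k}
piece 4:m rests on {2:k}
piece 5:j rests on {3:j}
piece 6:m rests on {4:m}
piece 7:m rests on {6:m}
piece 8:j rests on {5:j}
piece 9:h rests on {7:m}
piece 10:l rests on {7:m, 8:j}
minimal pieces: {0:j, 1:m}
ways to finish when only these pieces remain (= sum over removing one remaining piece with nothing left below it):
  1 left: {9}→1  {10}→1
  2 left: {8,10}→1  {9,10}→2
  3 left: {5,8,10}→1  {7,9,10}→2  {8,9,10}→3
  4 left: {3,5,8,10}→1  {5,8,9,10}→4  {6,7,9,10}→2  {7,8,9,10}→5
  5 left: {3,5,8,9,10}→5  {4,6,7,9,10}→2  {5,7,8,9,10}→9  {6,7,8,9,10}→7
  6 left: {3,5,7,8,9,10}→14  {4,6,7,8,9,10}→9  {5,6,7,8,9,10}→16
  7 left: {3,5,6,7,8,9,10}→30  {4,5,6,7,8,9,10}→25
  8 left: {3,4,5,6,7,8,9,10}→55
  9 left: {2,3,4,5,6,7,8,9,10}→55
  placing 0:j first → 55 extensions
  placing 1:m first → 55 extensions
total linear extensions = 110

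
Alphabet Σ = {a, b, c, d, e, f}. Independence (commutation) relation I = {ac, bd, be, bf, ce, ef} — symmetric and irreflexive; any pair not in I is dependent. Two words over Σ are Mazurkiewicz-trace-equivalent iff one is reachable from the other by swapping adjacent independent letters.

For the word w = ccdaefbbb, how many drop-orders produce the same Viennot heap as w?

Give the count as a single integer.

20

drop 0:c onto floor
drop 1:c onto {0:c}
drop 2:d onto {1:c}
drop 3:a onto {2:d}
drop 4:e onto {3:a}
drop 5:f onto {3:a}
drop 6:b onto {3:a}
drop 7:b onto {6:b}
drop 8:b onto {7:b}
ground layer = {0:c}
drop-orders for the pieces not yet dropped (sum over which currently-grounded one goes next):
  1 to go: {4} 1  {5} 1  {8} 1
  2 to go: {4,5} 2  {4,8} 2  {5,8} 2  {7,8} 1
  3 to go: {4,5,8} 6  {4,7,8} 3  {5,7,8} 3  {6,7,8} 1
  4 to go: {4,5,7,8} 12  {4,6,7,8} 4  {5,6,7,8} 4
  5 to go: {4,5,6,7,8} 20
  6 to go: {3,4,5,6,7,8} 20
  7 to go: {2,3,4,5,6,7,8} 20
  if 0:c drops first: 20 orders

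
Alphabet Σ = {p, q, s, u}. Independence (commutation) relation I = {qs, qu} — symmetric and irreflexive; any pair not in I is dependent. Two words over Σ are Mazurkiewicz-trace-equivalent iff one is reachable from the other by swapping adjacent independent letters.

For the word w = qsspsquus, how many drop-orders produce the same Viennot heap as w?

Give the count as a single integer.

piece 0:q — minimal
piece 1:s — minimal
piece 2:s rests on {1:s}
piece 3:p rests on {0:q, 2:s}
piece 4:s rests on {3:p}
piece 5:q rests on {3:p}
piece 6:u rests on {4:s}
piece 7:u rests on {6:u}
piece 8:s rests on {7:u}
minimal pieces: {0:q, 1:s}
ways to finish when only these pieces remain (= sum over removing one remaining piece with nothing left below it):
  1 left: {5}→1  {8}→1
  2 left: {5,8}→2  {7,8}→1
  3 left: {5,7,8}→3  {6,7,8}→1
  4 left: {4,6,7,8}→1  {5,6,7,8}→4
  5 left: {4,5,6,7,8}→5
  6 left: {3,4,5,6,7,8}→5
  7 left: {0,3,4,5,6,7,8}→5  {2,3,4,5,6,7,8}→5
  placing 0:q first → 5 extensions
  placing 1:s first → 10 extensions
total linear extensions = 15

15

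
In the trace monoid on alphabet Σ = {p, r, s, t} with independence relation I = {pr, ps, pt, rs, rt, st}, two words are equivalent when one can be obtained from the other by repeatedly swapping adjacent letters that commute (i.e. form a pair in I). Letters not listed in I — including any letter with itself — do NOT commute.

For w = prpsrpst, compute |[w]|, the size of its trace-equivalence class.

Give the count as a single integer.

1680

drop 0:p onto floor
drop 1:r onto floor
drop 2:p onto {0:p}
drop 3:s onto floor
drop 4:r onto {1:r}
drop 5:p onto {2:p}
drop 6:s onto {3:s}
drop 7:t onto floor
ground layer = {0:p, 1:r, 3:s, 7:t}
drop-orders for the pieces not yet dropped (sum over which currently-grounded one goes next):
  1 to go: {4} 1  {5} 1  {6} 1  {7} 1
  2 to go: {1,4} 1  {2,5} 1  {3,6} 1  {4,5} 2  {4,6} 2  {4,7} 2  {5,6} 2  {5,7} 2  {6,7} 2
  3 to go: {0,2,5} 1  {1,4,5} 3  {1,4,6} 3  {1,4,7} 3  {2,4,5} 3  {2,5,6} 3  {2,5,7} 3  {3,4,6} 3  {3,5,6} 3  {3,6,7} 3  {4,5,6} 6  {4,5,7} 6  {4,6,7} 6  {5,6,7} 6
  4 to go: {0,2,4,5} 4  {0,2,5,6} 4  {0,2,5,7} 4  {1,2,4,5} 6  {1,3,4,6} 6  {1,4,5,6} 12  {1,4,5,7} 12  {1,4,6,7} 12  {2,3,5,6} 6  {2,4,5,6} 12  {2,4,5,7} 12  {2,5,6,7} 12  {3,4,5,6} 12  {3,4,6,7} 12  {3,5,6,7} 12  {4,5,6,7} 24
  5 to go: {0,1,2,4,5} 10  {0,2,3,5,6} 10  {0,2,4,5,6} 20  {0,2,4,5,7} 20  {0,2,5,6,7} 20  {1,2,4,5,6} 30  {1,2,4,5,7} 30  {1,3,4,5,6} 30  {1,3,4,6,7} 30  {1,4,5,6,7} 60  {2,3,4,5,6} 30  {2,3,5,6,7} 30  {2,4,5,6,7} 60  {3,4,5,6,7} 60
  6 to go: {0,1,2,4,5,6} 60  {0,1,2,4,5,7} 60  {0,2,3,4,5,6} 60  {0,2,3,5,6,7} 60  {0,2,4,5,6,7} 120  {1,2,3,4,5,6} 90  {1,2,4,5,6,7} 180  {1,3,4,5,6,7} 180  {2,3,4,5,6,7} 180
  if 0:p drops first: 630 orders
  if 1:r drops first: 420 orders
  if 3:s drops first: 420 orders
  if 7:t drops first: 210 orders
heap linearizations: 1680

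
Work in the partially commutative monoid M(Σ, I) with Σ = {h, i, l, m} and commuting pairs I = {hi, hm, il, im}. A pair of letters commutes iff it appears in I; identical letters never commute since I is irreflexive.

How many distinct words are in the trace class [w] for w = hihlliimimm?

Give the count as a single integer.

0(h) covers ∅
1(i) covers ∅
2(h) covers 0:h
3(l) covers 2:h
4(l) covers 3:l
5(i) covers 1:i
6(i) covers 5:i
7(m) covers 4:l
8(i) covers 6:i
9(m) covers 7:m
10(m) covers 9:m
floor of heap: 0:h, 1:i
completions by unplaced set U, small U first (add the entries for U minus each lowest piece of U):
  |U|=1: {8}:1  {10}:1
  |U|=2: {6,8}:1  {8,10}:2  {9,10}:1
  |U|=3: {5,6,8}:1  {6,8,10}:3  {7,9,10}:1  {8,9,10}:3
  |U|=4: {1,5,6,8}:1  {4,7,9,10}:1  {5,6,8,10}:4  {6,8,9,10}:6  {7,8,9,10}:4
  |U|=5: {1,5,6,8,10}:5  {3,4,7,9,10}:1  {4,7,8,9,10}:5  {5,6,8,9,10}:10  {6,7,8,9,10}:10
  |U|=6: {1,5,6,8,9,10}:15  {2,3,4,7,9,10}:1  {3,4,7,8,9,10}:6  {4,6,7,8,9,10}:15  {5,6,7,8,9,10}:20
  |U|=7: {0,2,3,4,7,9,10}:1  {1,5,6,7,8,9,10}:35  {2,3,4,7,8,9,10}:7  {3,4,6,7,8,9,10}:21  {4,5,6,7,8,9,10}:35
  |U|=8: {0,2,3,4,7,8,9,10}:8  {1,4,5,6,7,8,9,10}:70  {2,3,4,6,7,8,9,10}:28  {3,4,5,6,7,8,9,10}:56
  |U|=9: {0,2,3,4,6,7,8,9,10}:36  {1,3,4,5,6,7,8,9,10}:126  {2,3,4,5,6,7,8,9,10}:84
  start at 0(h): 210
  start at 1(i): 120
sum over floor = 330

330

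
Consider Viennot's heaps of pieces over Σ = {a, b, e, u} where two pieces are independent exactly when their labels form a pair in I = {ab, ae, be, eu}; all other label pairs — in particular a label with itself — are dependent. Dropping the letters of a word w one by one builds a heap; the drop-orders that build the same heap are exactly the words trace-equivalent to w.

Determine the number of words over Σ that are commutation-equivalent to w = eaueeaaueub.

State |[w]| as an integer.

#0=e has no predecessor
#1=a has no predecessor
#2=u depends on [1:a]
#3=e depends on [0:e]
#4=e depends on [3:e]
#5=a depends on [2:u]
#6=a depends on [5:a]
#7=u depends on [6:a]
#8=e depends on [4:e]
#9=u depends on [7:u]
#10=b depends on [9:u]
sources: [0:e, 1:a]
N(rest) = Σ N(rest − s) over sources s of rest; N(one piece) = 1:
  size 1 → [8]=1  [10]=1
  size 2 → [4,8]=1  [8,10]=2  [9,10]=1
  size 3 → [3,4,8]=1  [4,8,10]=3  [7,9,10]=1  [8,9,10]=3
  size 4 → [0,3,4,8]=1  [3,4,8,10]=4  [4,8,9,10]=6  [6,7,9,10]=1  [7,8,9,10]=4
  size 5 → [0,3,4,8,10]=5  [3,4,8,9,10]=10  [4,7,8,9,10]=10  [5,6,7,9,10]=1  [6,7,8,9,10]=5
  size 6 → [0,3,4,8,9,10]=15  [2,5,6,7,9,10]=1  [3,4,7,8,9,10]=20  [4,6,7,8,9,10]=15  [5,6,7,8,9,10]=6
  size 7 → [0,3,4,7,8,9,10]=35  [1,2,5,6,7,9,10]=1  [2,5,6,7,8,9,10]=7  [3,4,6,7,8,9,10]=35  [4,5,6,7,8,9,10]=21
  size 8 → [0,3,4,6,7,8,9,10]=70  [1,2,5,6,7,8,9,10]=8  [2,4,5,6,7,8,9,10]=28  [3,4,5,6,7,8,9,10]=56
  size 9 → [0,3,4,5,6,7,8,9,10]=126  [1,2,4,5,6,7,8,9,10]=36  [2,3,4,5,6,7,8,9,10]=84
  first=0(e) contributes 120
  first=1(a) contributes 210
|[w]| = 330

330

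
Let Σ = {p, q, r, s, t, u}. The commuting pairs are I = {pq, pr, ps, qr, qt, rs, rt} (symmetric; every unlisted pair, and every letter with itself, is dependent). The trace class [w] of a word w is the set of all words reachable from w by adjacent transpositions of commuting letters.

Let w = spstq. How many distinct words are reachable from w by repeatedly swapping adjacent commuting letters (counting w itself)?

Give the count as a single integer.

drop 0:s onto floor
drop 1:p onto floor
drop 2:s onto {0:s}
drop 3:t onto {1:p, 2:s}
drop 4:q onto {2:s}
ground layer = {0:s, 1:p}
drop-orders for the pieces not yet dropped (sum over which currently-grounded one goes next):
  1 to go: {3} 1  {4} 1
  2 to go: {1,3} 1  {3,4} 2
  3 to go: {1,3,4} 3  {2,3,4} 2
  if 0:s drops first: 5 orders
  if 1:p drops first: 2 orders
heap linearizations: 7

7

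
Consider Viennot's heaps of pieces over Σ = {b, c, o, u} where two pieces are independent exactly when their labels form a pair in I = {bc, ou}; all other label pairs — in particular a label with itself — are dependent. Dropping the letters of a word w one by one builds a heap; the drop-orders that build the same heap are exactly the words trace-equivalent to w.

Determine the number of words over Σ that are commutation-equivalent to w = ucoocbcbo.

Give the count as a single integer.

piece 0:u — minimal
piece 1:c rests on {0:u}
piece 2:o rests on {1:c}
piece 3:o rests on {2:o}
piece 4:c rests on {3:o}
piece 5:b rests on {3:o}
piece 6:c rests on {4:c}
piece 7:b rests on {5:b}
piece 8:o rests on {6:c, 7:b}
minimal pieces: {0:u}
ways to finish when only these pieces remain (= sum over removing one remaining piece with nothing left below it):
  1 left: {8}→1
  2 left: {6,8}→1  {7,8}→1
  3 left: {4,6,8}→1  {5,7,8}→1  {6,7,8}→2
  4 left: {4,6,7,8}→3  {5,6,7,8}→3
  5 left: {4,5,6,7,8}→6
  6 left: {3,4,5,6,7,8}→6
  7 left: {2,3,4,5,6,7,8}→6
  placing 0:u first → 6 extensions

6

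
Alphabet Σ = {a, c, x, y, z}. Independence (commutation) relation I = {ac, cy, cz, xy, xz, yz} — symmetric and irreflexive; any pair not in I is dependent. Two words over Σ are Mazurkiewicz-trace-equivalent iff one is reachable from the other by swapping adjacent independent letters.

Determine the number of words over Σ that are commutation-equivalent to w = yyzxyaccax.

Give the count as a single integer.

0(y) covers ∅
1(y) covers 0:y
2(z) covers ∅
3(x) covers ∅
4(y) covers 1:y
5(a) covers 2:z, 3:x, 4:y
6(c) covers 3:x
7(c) covers 6:c
8(a) covers 5:a
9(x) covers 7:c, 8:a
floor of heap: 0:y, 2:z, 3:x
completions by unplaced set U, small U first (add the entries for U minus each lowest piece of U):
  |U|=1: {9}:1
  |U|=2: {7,9}:1  {8,9}:1
  |U|=3: {5,8,9}:1  {6,7,9}:1  {7,8,9}:2
  |U|=4: {2,5,8,9}:1  {4,5,8,9}:1  {5,7,8,9}:3  {6,7,8,9}:3
  |U|=5: {1,4,5,8,9}:1  {2,4,5,8,9}:2  {2,5,7,8,9}:4  {4,5,7,8,9}:4  {5,6,7,8,9}:6
  |U|=6: {0,1,4,5,8,9}:1  {1,2,4,5,8,9}:3  {1,4,5,7,8,9}:5  {2,4,5,7,8,9}:10  {2,5,6,7,8,9}:10  {3,5,6,7,8,9}:6  {4,5,6,7,8,9}:10
  |U|=7: {0,1,2,4,5,8,9}:4  {0,1,4,5,7,8,9}:6  {1,2,4,5,7,8,9}:18  {1,4,5,6,7,8,9}:15  {2,3,5,6,7,8,9}:16  {2,4,5,6,7,8,9}:30  {3,4,5,6,7,8,9}:16
  |U|=8: {0,1,2,4,5,7,8,9}:28  {0,1,4,5,6,7,8,9}:21  {1,2,4,5,6,7,8,9}:63  {1,3,4,5,6,7,8,9}:31  {2,3,4,5,6,7,8,9}:62
  start at 0(y): 156
  start at 2(z): 52
  start at 3(x): 112
sum over floor = 320

320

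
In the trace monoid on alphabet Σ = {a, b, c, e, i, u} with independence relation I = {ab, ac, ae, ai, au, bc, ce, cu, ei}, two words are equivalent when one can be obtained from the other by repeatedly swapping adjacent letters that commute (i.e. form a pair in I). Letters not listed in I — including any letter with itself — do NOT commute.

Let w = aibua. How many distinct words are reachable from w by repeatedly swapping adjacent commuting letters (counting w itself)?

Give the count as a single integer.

10

drop 0:a onto floor
drop 1:i onto floor
drop 2:b onto {1:i}
drop 3:u onto {2:b}
drop 4:a onto {0:a}
ground layer = {0:a, 1:i}
drop-orders for the pieces not yet dropped (sum over which currently-grounded one goes next):
  1 to go: {3} 1  {4} 1
  2 to go: {0,4} 1  {2,3} 1  {3,4} 2
  3 to go: {0,3,4} 3  {1,2,3} 1  {2,3,4} 3
  if 0:a drops first: 4 orders
  if 1:i drops first: 6 orders
heap linearizations: 10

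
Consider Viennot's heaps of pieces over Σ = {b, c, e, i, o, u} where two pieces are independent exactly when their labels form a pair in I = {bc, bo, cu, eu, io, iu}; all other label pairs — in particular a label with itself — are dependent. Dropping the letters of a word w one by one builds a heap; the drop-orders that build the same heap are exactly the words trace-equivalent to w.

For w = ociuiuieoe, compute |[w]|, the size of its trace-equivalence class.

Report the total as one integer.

21

drop 0:o onto floor
drop 1:c onto {0:o}
drop 2:i onto {1:c}
drop 3:u onto {0:o}
drop 4:i onto {2:i}
drop 5:u onto {3:u}
drop 6:i onto {4:i}
drop 7:e onto {6:i}
drop 8:o onto {5:u, 7:e}
drop 9:e onto {8:o}
ground layer = {0:o}
drop-orders for the pieces not yet dropped (sum over which currently-grounded one goes next):
  1 to go: {9} 1
  2 to go: {8,9} 1
  3 to go: {5,8,9} 1  {7,8,9} 1
  4 to go: {3,5,8,9} 1  {5,7,8,9} 2  {6,7,8,9} 1
  5 to go: {3,5,7,8,9} 3  {4,6,7,8,9} 1  {5,6,7,8,9} 3
  6 to go: {2,4,6,7,8,9} 1  {3,5,6,7,8,9} 6  {4,5,6,7,8,9} 4
  7 to go: {1,2,4,6,7,8,9} 1  {2,4,5,6,7,8,9} 5  {3,4,5,6,7,8,9} 10
  8 to go: {1,2,4,5,6,7,8,9} 6  {2,3,4,5,6,7,8,9} 15
  if 0:o drops first: 21 orders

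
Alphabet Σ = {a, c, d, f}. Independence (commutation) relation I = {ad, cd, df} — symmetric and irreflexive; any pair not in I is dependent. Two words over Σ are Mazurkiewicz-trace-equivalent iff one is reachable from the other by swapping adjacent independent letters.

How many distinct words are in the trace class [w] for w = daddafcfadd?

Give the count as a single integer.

piece 0:d — minimal
piece 1:a — minimal
piece 2:d rests on {0:d}
piece 3:d rests on {2:d}
piece 4:a rests on {1:a}
piece 5:f rests on {4:a}
piece 6:c rests on {5:f}
piece 7:f rests on {6:c}
piece 8:a rests on {7:f}
piece 9:d rests on {3:d}
piece 10:d rests on {9:d}
minimal pieces: {0:d, 1:a}
ways to finish when only these pieces remain (= sum over removing one remaining piece with nothing left below it):
  1 left: {8}→1  {10}→1
  2 left: {7,8}→1  {8,10}→2  {9,10}→1
  3 left: {3,9,10}→1  {6,7,8}→1  {7,8,10}→3  {8,9,10}→3
  4 left: {2,3,9,10}→1  {3,8,9,10}→4  {5,6,7,8}→1  {6,7,8,10}→4  {7,8,9,10}→6
  5 left: {0,2,3,9,10}→1  {2,3,8,9,10}→5  {3,7,8,9,10}→10  {4,5,6,7,8}→1  {5,6,7,8,10}→5  {6,7,8,9,10}→10
  6 left: {0,2,3,8,9,10}→6  {1,4,5,6,7,8}→1  {2,3,7,8,9,10}→15  {3,6,7,8,9,10}→20  {4,5,6,7,8,10}→6  {5,6,7,8,9,10}→15
  7 left: {0,2,3,7,8,9,10}→21  {1,4,5,6,7,8,10}→7  {2,3,6,7,8,9,10}→35  {3,5,6,7,8,9,10}→35  {4,5,6,7,8,9,10}→21
  8 left: {0,2,3,6,7,8,9,10}→56  {1,4,5,6,7,8,9,10}→28  {2,3,5,6,7,8,9,10}→70  {3,4,5,6,7,8,9,10}→56
  9 left: {0,2,3,5,6,7,8,9,10}→126  {1,3,4,5,6,7,8,9,10}→84  {2,3,4,5,6,7,8,9,10}→126
  placing 0:d first → 210 extensions
  placing 1:a first → 252 extensions
total linear extensions = 462

462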